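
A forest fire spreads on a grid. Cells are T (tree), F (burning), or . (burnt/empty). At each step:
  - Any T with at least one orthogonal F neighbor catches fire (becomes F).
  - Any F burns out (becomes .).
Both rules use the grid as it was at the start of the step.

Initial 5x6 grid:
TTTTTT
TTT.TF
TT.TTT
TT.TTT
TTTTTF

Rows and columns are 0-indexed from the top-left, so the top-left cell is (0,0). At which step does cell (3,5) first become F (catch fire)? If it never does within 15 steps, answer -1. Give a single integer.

Step 1: cell (3,5)='F' (+5 fires, +2 burnt)
  -> target ignites at step 1
Step 2: cell (3,5)='.' (+4 fires, +5 burnt)
Step 3: cell (3,5)='.' (+4 fires, +4 burnt)
Step 4: cell (3,5)='.' (+2 fires, +4 burnt)
Step 5: cell (3,5)='.' (+4 fires, +2 burnt)
Step 6: cell (3,5)='.' (+4 fires, +4 burnt)
Step 7: cell (3,5)='.' (+2 fires, +4 burnt)
Step 8: cell (3,5)='.' (+0 fires, +2 burnt)
  fire out at step 8

1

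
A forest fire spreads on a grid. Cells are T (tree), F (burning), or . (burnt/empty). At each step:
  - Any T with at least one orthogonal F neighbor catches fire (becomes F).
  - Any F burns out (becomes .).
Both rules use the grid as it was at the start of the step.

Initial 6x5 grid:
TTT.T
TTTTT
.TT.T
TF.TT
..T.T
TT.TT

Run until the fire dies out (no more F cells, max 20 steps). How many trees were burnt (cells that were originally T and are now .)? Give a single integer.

Answer: 18

Derivation:
Step 1: +2 fires, +1 burnt (F count now 2)
Step 2: +2 fires, +2 burnt (F count now 2)
Step 3: +3 fires, +2 burnt (F count now 3)
Step 4: +3 fires, +3 burnt (F count now 3)
Step 5: +1 fires, +3 burnt (F count now 1)
Step 6: +2 fires, +1 burnt (F count now 2)
Step 7: +1 fires, +2 burnt (F count now 1)
Step 8: +2 fires, +1 burnt (F count now 2)
Step 9: +1 fires, +2 burnt (F count now 1)
Step 10: +1 fires, +1 burnt (F count now 1)
Step 11: +0 fires, +1 burnt (F count now 0)
Fire out after step 11
Initially T: 21, now '.': 27
Total burnt (originally-T cells now '.'): 18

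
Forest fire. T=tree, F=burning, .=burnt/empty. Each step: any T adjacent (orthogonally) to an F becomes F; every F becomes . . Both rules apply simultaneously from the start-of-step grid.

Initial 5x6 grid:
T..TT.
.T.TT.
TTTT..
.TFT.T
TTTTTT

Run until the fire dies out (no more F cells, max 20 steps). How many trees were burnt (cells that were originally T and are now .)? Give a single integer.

Step 1: +4 fires, +1 burnt (F count now 4)
Step 2: +4 fires, +4 burnt (F count now 4)
Step 3: +5 fires, +4 burnt (F count now 5)
Step 4: +3 fires, +5 burnt (F count now 3)
Step 5: +2 fires, +3 burnt (F count now 2)
Step 6: +0 fires, +2 burnt (F count now 0)
Fire out after step 6
Initially T: 19, now '.': 29
Total burnt (originally-T cells now '.'): 18

Answer: 18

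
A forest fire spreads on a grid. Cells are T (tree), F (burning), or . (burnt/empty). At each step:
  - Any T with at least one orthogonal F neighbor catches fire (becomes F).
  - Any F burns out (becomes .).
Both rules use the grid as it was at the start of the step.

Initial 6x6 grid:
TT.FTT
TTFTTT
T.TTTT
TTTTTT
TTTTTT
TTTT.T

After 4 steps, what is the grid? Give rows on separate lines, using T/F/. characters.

Step 1: 4 trees catch fire, 2 burn out
  TT..FT
  TF.FTT
  T.FTTT
  TTTTTT
  TTTTTT
  TTTT.T
Step 2: 6 trees catch fire, 4 burn out
  TF...F
  F...FT
  T..FTT
  TTFTTT
  TTTTTT
  TTTT.T
Step 3: 7 trees catch fire, 6 burn out
  F.....
  .....F
  F...FT
  TF.FTT
  TTFTTT
  TTTT.T
Step 4: 6 trees catch fire, 7 burn out
  ......
  ......
  .....F
  F...FT
  TF.FTT
  TTFT.T

......
......
.....F
F...FT
TF.FTT
TTFT.T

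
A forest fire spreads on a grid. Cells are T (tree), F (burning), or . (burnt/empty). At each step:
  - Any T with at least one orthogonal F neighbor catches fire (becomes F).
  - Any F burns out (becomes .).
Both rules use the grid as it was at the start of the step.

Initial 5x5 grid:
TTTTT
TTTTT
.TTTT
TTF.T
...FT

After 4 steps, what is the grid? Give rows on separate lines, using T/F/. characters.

Step 1: 3 trees catch fire, 2 burn out
  TTTTT
  TTTTT
  .TFTT
  TF..T
  ....F
Step 2: 5 trees catch fire, 3 burn out
  TTTTT
  TTFTT
  .F.FT
  F...F
  .....
Step 3: 4 trees catch fire, 5 burn out
  TTFTT
  TF.FT
  ....F
  .....
  .....
Step 4: 4 trees catch fire, 4 burn out
  TF.FT
  F...F
  .....
  .....
  .....

TF.FT
F...F
.....
.....
.....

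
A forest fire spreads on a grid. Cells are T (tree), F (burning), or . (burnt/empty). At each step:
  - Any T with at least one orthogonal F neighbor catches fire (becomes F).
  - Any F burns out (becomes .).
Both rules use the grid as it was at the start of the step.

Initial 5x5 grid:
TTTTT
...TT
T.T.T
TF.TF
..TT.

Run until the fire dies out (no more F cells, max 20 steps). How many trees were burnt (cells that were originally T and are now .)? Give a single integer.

Answer: 13

Derivation:
Step 1: +3 fires, +2 burnt (F count now 3)
Step 2: +3 fires, +3 burnt (F count now 3)
Step 3: +3 fires, +3 burnt (F count now 3)
Step 4: +1 fires, +3 burnt (F count now 1)
Step 5: +1 fires, +1 burnt (F count now 1)
Step 6: +1 fires, +1 burnt (F count now 1)
Step 7: +1 fires, +1 burnt (F count now 1)
Step 8: +0 fires, +1 burnt (F count now 0)
Fire out after step 8
Initially T: 14, now '.': 24
Total burnt (originally-T cells now '.'): 13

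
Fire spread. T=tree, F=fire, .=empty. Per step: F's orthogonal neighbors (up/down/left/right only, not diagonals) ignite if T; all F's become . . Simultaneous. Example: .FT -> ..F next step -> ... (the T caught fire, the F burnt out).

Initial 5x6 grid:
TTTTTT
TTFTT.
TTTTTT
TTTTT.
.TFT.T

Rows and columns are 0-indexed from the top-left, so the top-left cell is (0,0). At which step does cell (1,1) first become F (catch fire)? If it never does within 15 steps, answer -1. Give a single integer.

Step 1: cell (1,1)='F' (+7 fires, +2 burnt)
  -> target ignites at step 1
Step 2: cell (1,1)='.' (+8 fires, +7 burnt)
Step 3: cell (1,1)='.' (+6 fires, +8 burnt)
Step 4: cell (1,1)='.' (+2 fires, +6 burnt)
Step 5: cell (1,1)='.' (+0 fires, +2 burnt)
  fire out at step 5

1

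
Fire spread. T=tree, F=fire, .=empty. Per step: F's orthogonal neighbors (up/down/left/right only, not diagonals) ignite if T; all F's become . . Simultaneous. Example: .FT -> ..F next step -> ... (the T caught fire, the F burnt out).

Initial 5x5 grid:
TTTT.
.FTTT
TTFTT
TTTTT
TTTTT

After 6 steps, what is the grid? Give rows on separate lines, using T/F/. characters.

Step 1: 5 trees catch fire, 2 burn out
  TFTT.
  ..FTT
  TF.FT
  TTFTT
  TTTTT
Step 2: 8 trees catch fire, 5 burn out
  F.FT.
  ...FT
  F...F
  TF.FT
  TTFTT
Step 3: 6 trees catch fire, 8 burn out
  ...F.
  ....F
  .....
  F...F
  TF.FT
Step 4: 2 trees catch fire, 6 burn out
  .....
  .....
  .....
  .....
  F...F
Step 5: 0 trees catch fire, 2 burn out
  .....
  .....
  .....
  .....
  .....
Step 6: 0 trees catch fire, 0 burn out
  .....
  .....
  .....
  .....
  .....

.....
.....
.....
.....
.....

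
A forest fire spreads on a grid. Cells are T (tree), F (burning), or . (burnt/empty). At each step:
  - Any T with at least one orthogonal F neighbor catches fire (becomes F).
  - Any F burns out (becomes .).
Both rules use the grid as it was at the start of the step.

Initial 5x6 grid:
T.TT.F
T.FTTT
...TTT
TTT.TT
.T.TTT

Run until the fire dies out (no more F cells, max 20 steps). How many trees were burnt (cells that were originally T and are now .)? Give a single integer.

Step 1: +3 fires, +2 burnt (F count now 3)
Step 2: +4 fires, +3 burnt (F count now 4)
Step 3: +2 fires, +4 burnt (F count now 2)
Step 4: +2 fires, +2 burnt (F count now 2)
Step 5: +1 fires, +2 burnt (F count now 1)
Step 6: +1 fires, +1 burnt (F count now 1)
Step 7: +0 fires, +1 burnt (F count now 0)
Fire out after step 7
Initially T: 19, now '.': 24
Total burnt (originally-T cells now '.'): 13

Answer: 13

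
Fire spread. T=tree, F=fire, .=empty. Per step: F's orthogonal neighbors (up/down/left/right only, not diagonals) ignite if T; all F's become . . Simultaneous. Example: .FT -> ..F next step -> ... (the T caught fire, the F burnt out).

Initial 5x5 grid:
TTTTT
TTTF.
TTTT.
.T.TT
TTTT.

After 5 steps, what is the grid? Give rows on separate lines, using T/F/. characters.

Step 1: 3 trees catch fire, 1 burn out
  TTTFT
  TTF..
  TTTF.
  .T.TT
  TTTT.
Step 2: 5 trees catch fire, 3 burn out
  TTF.F
  TF...
  TTF..
  .T.FT
  TTTT.
Step 3: 5 trees catch fire, 5 burn out
  TF...
  F....
  TF...
  .T..F
  TTTF.
Step 4: 4 trees catch fire, 5 burn out
  F....
  .....
  F....
  .F...
  TTF..
Step 5: 1 trees catch fire, 4 burn out
  .....
  .....
  .....
  .....
  TF...

.....
.....
.....
.....
TF...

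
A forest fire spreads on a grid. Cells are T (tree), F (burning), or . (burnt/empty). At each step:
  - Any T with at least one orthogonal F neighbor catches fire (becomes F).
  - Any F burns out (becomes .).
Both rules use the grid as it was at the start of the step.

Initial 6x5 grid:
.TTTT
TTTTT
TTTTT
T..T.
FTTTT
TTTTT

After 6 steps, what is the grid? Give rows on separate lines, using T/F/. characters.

Step 1: 3 trees catch fire, 1 burn out
  .TTTT
  TTTTT
  TTTTT
  F..T.
  .FTTT
  FTTTT
Step 2: 3 trees catch fire, 3 burn out
  .TTTT
  TTTTT
  FTTTT
  ...T.
  ..FTT
  .FTTT
Step 3: 4 trees catch fire, 3 burn out
  .TTTT
  FTTTT
  .FTTT
  ...T.
  ...FT
  ..FTT
Step 4: 5 trees catch fire, 4 burn out
  .TTTT
  .FTTT
  ..FTT
  ...F.
  ....F
  ...FT
Step 5: 4 trees catch fire, 5 burn out
  .FTTT
  ..FTT
  ...FT
  .....
  .....
  ....F
Step 6: 3 trees catch fire, 4 burn out
  ..FTT
  ...FT
  ....F
  .....
  .....
  .....

..FTT
...FT
....F
.....
.....
.....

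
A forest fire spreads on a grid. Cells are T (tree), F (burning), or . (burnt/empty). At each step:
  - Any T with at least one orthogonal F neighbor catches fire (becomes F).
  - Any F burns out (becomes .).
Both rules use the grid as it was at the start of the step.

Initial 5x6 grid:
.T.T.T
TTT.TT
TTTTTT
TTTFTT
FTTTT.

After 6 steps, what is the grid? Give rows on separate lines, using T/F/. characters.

Step 1: 6 trees catch fire, 2 burn out
  .T.T.T
  TTT.TT
  TTTFTT
  FTF.FT
  .FTFT.
Step 2: 7 trees catch fire, 6 burn out
  .T.T.T
  TTT.TT
  FTF.FT
  .F...F
  ..F.F.
Step 3: 5 trees catch fire, 7 burn out
  .T.T.T
  FTF.FT
  .F...F
  ......
  ......
Step 4: 2 trees catch fire, 5 burn out
  .T.T.T
  .F...F
  ......
  ......
  ......
Step 5: 2 trees catch fire, 2 burn out
  .F.T.F
  ......
  ......
  ......
  ......
Step 6: 0 trees catch fire, 2 burn out
  ...T..
  ......
  ......
  ......
  ......

...T..
......
......
......
......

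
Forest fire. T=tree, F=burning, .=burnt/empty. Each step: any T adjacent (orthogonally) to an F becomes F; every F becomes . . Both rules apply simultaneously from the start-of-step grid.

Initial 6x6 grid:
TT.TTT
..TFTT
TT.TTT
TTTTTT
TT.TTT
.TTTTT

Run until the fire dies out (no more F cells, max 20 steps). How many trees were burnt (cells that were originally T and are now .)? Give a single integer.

Answer: 27

Derivation:
Step 1: +4 fires, +1 burnt (F count now 4)
Step 2: +4 fires, +4 burnt (F count now 4)
Step 3: +5 fires, +4 burnt (F count now 5)
Step 4: +4 fires, +5 burnt (F count now 4)
Step 5: +6 fires, +4 burnt (F count now 6)
Step 6: +4 fires, +6 burnt (F count now 4)
Step 7: +0 fires, +4 burnt (F count now 0)
Fire out after step 7
Initially T: 29, now '.': 34
Total burnt (originally-T cells now '.'): 27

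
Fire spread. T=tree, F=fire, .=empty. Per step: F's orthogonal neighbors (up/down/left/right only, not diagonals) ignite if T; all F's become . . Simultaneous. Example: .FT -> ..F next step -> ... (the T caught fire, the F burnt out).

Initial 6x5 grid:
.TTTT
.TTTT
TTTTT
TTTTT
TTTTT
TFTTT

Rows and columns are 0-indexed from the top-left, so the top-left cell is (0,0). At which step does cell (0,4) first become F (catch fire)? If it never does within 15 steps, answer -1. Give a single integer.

Step 1: cell (0,4)='T' (+3 fires, +1 burnt)
Step 2: cell (0,4)='T' (+4 fires, +3 burnt)
Step 3: cell (0,4)='T' (+5 fires, +4 burnt)
Step 4: cell (0,4)='T' (+5 fires, +5 burnt)
Step 5: cell (0,4)='T' (+4 fires, +5 burnt)
Step 6: cell (0,4)='T' (+3 fires, +4 burnt)
Step 7: cell (0,4)='T' (+2 fires, +3 burnt)
Step 8: cell (0,4)='F' (+1 fires, +2 burnt)
  -> target ignites at step 8
Step 9: cell (0,4)='.' (+0 fires, +1 burnt)
  fire out at step 9

8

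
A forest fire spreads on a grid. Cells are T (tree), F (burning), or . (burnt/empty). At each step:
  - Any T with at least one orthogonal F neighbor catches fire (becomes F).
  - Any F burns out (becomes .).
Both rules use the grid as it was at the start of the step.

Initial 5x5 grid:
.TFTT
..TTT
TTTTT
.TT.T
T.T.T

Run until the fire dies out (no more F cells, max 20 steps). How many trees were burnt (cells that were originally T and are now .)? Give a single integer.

Step 1: +3 fires, +1 burnt (F count now 3)
Step 2: +3 fires, +3 burnt (F count now 3)
Step 3: +4 fires, +3 burnt (F count now 4)
Step 4: +4 fires, +4 burnt (F count now 4)
Step 5: +1 fires, +4 burnt (F count now 1)
Step 6: +1 fires, +1 burnt (F count now 1)
Step 7: +0 fires, +1 burnt (F count now 0)
Fire out after step 7
Initially T: 17, now '.': 24
Total burnt (originally-T cells now '.'): 16

Answer: 16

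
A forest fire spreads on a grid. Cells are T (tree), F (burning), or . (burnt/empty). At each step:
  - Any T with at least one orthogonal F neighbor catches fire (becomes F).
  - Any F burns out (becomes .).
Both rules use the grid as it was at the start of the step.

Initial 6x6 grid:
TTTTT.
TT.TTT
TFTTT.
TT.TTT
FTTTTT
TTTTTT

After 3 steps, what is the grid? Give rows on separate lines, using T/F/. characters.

Step 1: 7 trees catch fire, 2 burn out
  TTTTT.
  TF.TTT
  F.FTT.
  FF.TTT
  .FTTTT
  FTTTTT
Step 2: 5 trees catch fire, 7 burn out
  TFTTT.
  F..TTT
  ...FT.
  ...TTT
  ..FTTT
  .FTTTT
Step 3: 7 trees catch fire, 5 burn out
  F.FTT.
  ...FTT
  ....F.
  ...FTT
  ...FTT
  ..FTTT

F.FTT.
...FTT
....F.
...FTT
...FTT
..FTTT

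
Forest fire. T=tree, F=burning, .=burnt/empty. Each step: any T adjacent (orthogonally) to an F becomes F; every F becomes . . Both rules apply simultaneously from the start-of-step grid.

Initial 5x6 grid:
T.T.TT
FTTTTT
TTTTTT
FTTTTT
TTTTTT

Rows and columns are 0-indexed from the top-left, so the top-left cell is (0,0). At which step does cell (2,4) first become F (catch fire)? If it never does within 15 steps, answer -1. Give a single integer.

Step 1: cell (2,4)='T' (+5 fires, +2 burnt)
Step 2: cell (2,4)='T' (+4 fires, +5 burnt)
Step 3: cell (2,4)='T' (+5 fires, +4 burnt)
Step 4: cell (2,4)='T' (+4 fires, +5 burnt)
Step 5: cell (2,4)='F' (+5 fires, +4 burnt)
  -> target ignites at step 5
Step 6: cell (2,4)='.' (+3 fires, +5 burnt)
Step 7: cell (2,4)='.' (+0 fires, +3 burnt)
  fire out at step 7

5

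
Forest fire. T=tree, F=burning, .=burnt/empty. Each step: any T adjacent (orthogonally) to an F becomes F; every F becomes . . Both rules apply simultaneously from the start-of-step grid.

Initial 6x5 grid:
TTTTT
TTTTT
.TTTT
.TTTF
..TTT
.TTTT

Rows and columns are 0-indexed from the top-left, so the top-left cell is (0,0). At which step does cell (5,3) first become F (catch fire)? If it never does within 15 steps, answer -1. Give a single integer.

Step 1: cell (5,3)='T' (+3 fires, +1 burnt)
Step 2: cell (5,3)='T' (+5 fires, +3 burnt)
Step 3: cell (5,3)='F' (+6 fires, +5 burnt)
  -> target ignites at step 3
Step 4: cell (5,3)='.' (+4 fires, +6 burnt)
Step 5: cell (5,3)='.' (+3 fires, +4 burnt)
Step 6: cell (5,3)='.' (+2 fires, +3 burnt)
Step 7: cell (5,3)='.' (+1 fires, +2 burnt)
Step 8: cell (5,3)='.' (+0 fires, +1 burnt)
  fire out at step 8

3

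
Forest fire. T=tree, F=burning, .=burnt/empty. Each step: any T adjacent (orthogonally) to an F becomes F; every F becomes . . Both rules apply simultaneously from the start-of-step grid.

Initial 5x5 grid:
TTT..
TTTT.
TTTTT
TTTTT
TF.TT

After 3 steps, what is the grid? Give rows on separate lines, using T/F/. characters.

Step 1: 2 trees catch fire, 1 burn out
  TTT..
  TTTT.
  TTTTT
  TFTTT
  F..TT
Step 2: 3 trees catch fire, 2 burn out
  TTT..
  TTTT.
  TFTTT
  F.FTT
  ...TT
Step 3: 4 trees catch fire, 3 burn out
  TTT..
  TFTT.
  F.FTT
  ...FT
  ...TT

TTT..
TFTT.
F.FTT
...FT
...TT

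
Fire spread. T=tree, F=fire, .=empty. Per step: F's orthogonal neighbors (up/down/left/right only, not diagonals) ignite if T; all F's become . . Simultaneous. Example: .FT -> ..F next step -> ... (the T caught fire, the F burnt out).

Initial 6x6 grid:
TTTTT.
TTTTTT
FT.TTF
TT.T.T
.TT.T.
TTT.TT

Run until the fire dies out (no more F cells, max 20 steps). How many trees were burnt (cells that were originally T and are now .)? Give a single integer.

Step 1: +6 fires, +2 burnt (F count now 6)
Step 2: +5 fires, +6 burnt (F count now 5)
Step 3: +6 fires, +5 burnt (F count now 6)
Step 4: +4 fires, +6 burnt (F count now 4)
Step 5: +2 fires, +4 burnt (F count now 2)
Step 6: +0 fires, +2 burnt (F count now 0)
Fire out after step 6
Initially T: 26, now '.': 33
Total burnt (originally-T cells now '.'): 23

Answer: 23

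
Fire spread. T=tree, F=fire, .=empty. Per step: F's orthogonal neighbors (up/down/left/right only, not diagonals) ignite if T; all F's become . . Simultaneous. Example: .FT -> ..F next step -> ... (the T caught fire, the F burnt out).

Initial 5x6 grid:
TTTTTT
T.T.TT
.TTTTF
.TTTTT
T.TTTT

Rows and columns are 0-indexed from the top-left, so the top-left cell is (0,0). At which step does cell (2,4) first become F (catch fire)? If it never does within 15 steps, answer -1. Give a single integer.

Step 1: cell (2,4)='F' (+3 fires, +1 burnt)
  -> target ignites at step 1
Step 2: cell (2,4)='.' (+5 fires, +3 burnt)
Step 3: cell (2,4)='.' (+4 fires, +5 burnt)
Step 4: cell (2,4)='.' (+5 fires, +4 burnt)
Step 5: cell (2,4)='.' (+3 fires, +5 burnt)
Step 6: cell (2,4)='.' (+1 fires, +3 burnt)
Step 7: cell (2,4)='.' (+1 fires, +1 burnt)
Step 8: cell (2,4)='.' (+1 fires, +1 burnt)
Step 9: cell (2,4)='.' (+0 fires, +1 burnt)
  fire out at step 9

1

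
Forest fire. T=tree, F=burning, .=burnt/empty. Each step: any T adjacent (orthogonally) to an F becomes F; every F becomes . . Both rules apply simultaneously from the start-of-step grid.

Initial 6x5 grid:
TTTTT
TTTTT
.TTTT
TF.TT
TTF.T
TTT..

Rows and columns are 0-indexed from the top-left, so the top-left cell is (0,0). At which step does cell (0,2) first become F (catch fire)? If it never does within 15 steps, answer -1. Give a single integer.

Step 1: cell (0,2)='T' (+4 fires, +2 burnt)
Step 2: cell (0,2)='T' (+4 fires, +4 burnt)
Step 3: cell (0,2)='T' (+5 fires, +4 burnt)
Step 4: cell (0,2)='F' (+5 fires, +5 burnt)
  -> target ignites at step 4
Step 5: cell (0,2)='.' (+3 fires, +5 burnt)
Step 6: cell (0,2)='.' (+2 fires, +3 burnt)
Step 7: cell (0,2)='.' (+0 fires, +2 burnt)
  fire out at step 7

4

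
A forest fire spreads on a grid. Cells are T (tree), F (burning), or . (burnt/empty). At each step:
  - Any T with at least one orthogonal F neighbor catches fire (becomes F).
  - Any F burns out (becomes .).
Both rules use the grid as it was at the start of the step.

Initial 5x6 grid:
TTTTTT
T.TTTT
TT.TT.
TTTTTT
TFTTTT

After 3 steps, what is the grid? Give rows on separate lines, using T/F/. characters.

Step 1: 3 trees catch fire, 1 burn out
  TTTTTT
  T.TTTT
  TT.TT.
  TFTTTT
  F.FTTT
Step 2: 4 trees catch fire, 3 burn out
  TTTTTT
  T.TTTT
  TF.TT.
  F.FTTT
  ...FTT
Step 3: 3 trees catch fire, 4 burn out
  TTTTTT
  T.TTTT
  F..TT.
  ...FTT
  ....FT

TTTTTT
T.TTTT
F..TT.
...FTT
....FT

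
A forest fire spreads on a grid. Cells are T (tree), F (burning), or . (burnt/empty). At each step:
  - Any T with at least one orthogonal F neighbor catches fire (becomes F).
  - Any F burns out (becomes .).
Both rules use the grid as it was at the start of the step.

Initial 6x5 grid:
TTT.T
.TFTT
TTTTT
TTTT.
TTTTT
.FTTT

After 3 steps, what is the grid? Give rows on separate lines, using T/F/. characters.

Step 1: 6 trees catch fire, 2 burn out
  TTF.T
  .F.FT
  TTFTT
  TTTT.
  TFTTT
  ..FTT
Step 2: 9 trees catch fire, 6 burn out
  TF..T
  ....F
  TF.FT
  TFFT.
  F.FTT
  ...FT
Step 3: 8 trees catch fire, 9 burn out
  F...F
  .....
  F...F
  F..F.
  ...FT
  ....F

F...F
.....
F...F
F..F.
...FT
....F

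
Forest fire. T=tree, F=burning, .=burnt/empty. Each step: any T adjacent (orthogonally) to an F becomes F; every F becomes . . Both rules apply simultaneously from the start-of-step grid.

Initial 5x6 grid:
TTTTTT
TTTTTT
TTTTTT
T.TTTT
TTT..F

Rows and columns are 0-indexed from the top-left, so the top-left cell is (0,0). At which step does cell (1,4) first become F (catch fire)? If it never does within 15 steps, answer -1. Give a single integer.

Step 1: cell (1,4)='T' (+1 fires, +1 burnt)
Step 2: cell (1,4)='T' (+2 fires, +1 burnt)
Step 3: cell (1,4)='T' (+3 fires, +2 burnt)
Step 4: cell (1,4)='F' (+4 fires, +3 burnt)
  -> target ignites at step 4
Step 5: cell (1,4)='.' (+4 fires, +4 burnt)
Step 6: cell (1,4)='.' (+4 fires, +4 burnt)
Step 7: cell (1,4)='.' (+4 fires, +4 burnt)
Step 8: cell (1,4)='.' (+3 fires, +4 burnt)
Step 9: cell (1,4)='.' (+1 fires, +3 burnt)
Step 10: cell (1,4)='.' (+0 fires, +1 burnt)
  fire out at step 10

4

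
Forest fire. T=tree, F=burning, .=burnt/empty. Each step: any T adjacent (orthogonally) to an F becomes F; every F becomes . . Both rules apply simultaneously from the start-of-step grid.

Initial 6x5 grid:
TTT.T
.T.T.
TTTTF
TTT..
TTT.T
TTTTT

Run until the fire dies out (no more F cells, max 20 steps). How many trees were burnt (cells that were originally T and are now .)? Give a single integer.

Answer: 21

Derivation:
Step 1: +1 fires, +1 burnt (F count now 1)
Step 2: +2 fires, +1 burnt (F count now 2)
Step 3: +2 fires, +2 burnt (F count now 2)
Step 4: +4 fires, +2 burnt (F count now 4)
Step 5: +4 fires, +4 burnt (F count now 4)
Step 6: +5 fires, +4 burnt (F count now 5)
Step 7: +2 fires, +5 burnt (F count now 2)
Step 8: +1 fires, +2 burnt (F count now 1)
Step 9: +0 fires, +1 burnt (F count now 0)
Fire out after step 9
Initially T: 22, now '.': 29
Total burnt (originally-T cells now '.'): 21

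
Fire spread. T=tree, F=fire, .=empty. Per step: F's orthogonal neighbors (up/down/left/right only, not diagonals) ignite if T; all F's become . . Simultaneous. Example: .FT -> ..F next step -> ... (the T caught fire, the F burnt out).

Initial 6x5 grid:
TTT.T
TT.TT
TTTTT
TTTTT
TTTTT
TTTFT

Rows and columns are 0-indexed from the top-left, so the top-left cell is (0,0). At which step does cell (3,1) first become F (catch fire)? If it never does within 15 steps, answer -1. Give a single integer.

Step 1: cell (3,1)='T' (+3 fires, +1 burnt)
Step 2: cell (3,1)='T' (+4 fires, +3 burnt)
Step 3: cell (3,1)='T' (+5 fires, +4 burnt)
Step 4: cell (3,1)='F' (+5 fires, +5 burnt)
  -> target ignites at step 4
Step 5: cell (3,1)='.' (+3 fires, +5 burnt)
Step 6: cell (3,1)='.' (+3 fires, +3 burnt)
Step 7: cell (3,1)='.' (+2 fires, +3 burnt)
Step 8: cell (3,1)='.' (+2 fires, +2 burnt)
Step 9: cell (3,1)='.' (+0 fires, +2 burnt)
  fire out at step 9

4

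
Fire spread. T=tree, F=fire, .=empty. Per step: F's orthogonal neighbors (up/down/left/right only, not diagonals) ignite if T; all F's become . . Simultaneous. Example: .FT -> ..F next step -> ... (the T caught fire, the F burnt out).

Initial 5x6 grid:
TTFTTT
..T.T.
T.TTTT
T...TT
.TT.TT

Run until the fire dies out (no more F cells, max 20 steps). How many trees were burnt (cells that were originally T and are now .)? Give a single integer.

Step 1: +3 fires, +1 burnt (F count now 3)
Step 2: +3 fires, +3 burnt (F count now 3)
Step 3: +3 fires, +3 burnt (F count now 3)
Step 4: +1 fires, +3 burnt (F count now 1)
Step 5: +2 fires, +1 burnt (F count now 2)
Step 6: +2 fires, +2 burnt (F count now 2)
Step 7: +1 fires, +2 burnt (F count now 1)
Step 8: +0 fires, +1 burnt (F count now 0)
Fire out after step 8
Initially T: 19, now '.': 26
Total burnt (originally-T cells now '.'): 15

Answer: 15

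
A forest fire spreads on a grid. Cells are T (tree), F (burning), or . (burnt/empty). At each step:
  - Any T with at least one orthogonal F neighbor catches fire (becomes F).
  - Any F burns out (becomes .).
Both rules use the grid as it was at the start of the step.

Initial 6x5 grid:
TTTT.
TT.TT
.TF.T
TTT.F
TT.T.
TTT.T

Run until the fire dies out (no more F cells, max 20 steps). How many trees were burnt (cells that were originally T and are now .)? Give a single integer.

Answer: 18

Derivation:
Step 1: +3 fires, +2 burnt (F count now 3)
Step 2: +3 fires, +3 burnt (F count now 3)
Step 3: +5 fires, +3 burnt (F count now 5)
Step 4: +5 fires, +5 burnt (F count now 5)
Step 5: +2 fires, +5 burnt (F count now 2)
Step 6: +0 fires, +2 burnt (F count now 0)
Fire out after step 6
Initially T: 20, now '.': 28
Total burnt (originally-T cells now '.'): 18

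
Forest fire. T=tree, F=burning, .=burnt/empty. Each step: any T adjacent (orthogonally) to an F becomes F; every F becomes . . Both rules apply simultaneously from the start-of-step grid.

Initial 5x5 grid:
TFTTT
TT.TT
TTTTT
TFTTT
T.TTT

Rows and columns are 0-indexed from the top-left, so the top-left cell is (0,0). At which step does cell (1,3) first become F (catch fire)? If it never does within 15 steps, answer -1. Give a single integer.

Step 1: cell (1,3)='T' (+6 fires, +2 burnt)
Step 2: cell (1,3)='T' (+7 fires, +6 burnt)
Step 3: cell (1,3)='F' (+5 fires, +7 burnt)
  -> target ignites at step 3
Step 4: cell (1,3)='.' (+3 fires, +5 burnt)
Step 5: cell (1,3)='.' (+0 fires, +3 burnt)
  fire out at step 5

3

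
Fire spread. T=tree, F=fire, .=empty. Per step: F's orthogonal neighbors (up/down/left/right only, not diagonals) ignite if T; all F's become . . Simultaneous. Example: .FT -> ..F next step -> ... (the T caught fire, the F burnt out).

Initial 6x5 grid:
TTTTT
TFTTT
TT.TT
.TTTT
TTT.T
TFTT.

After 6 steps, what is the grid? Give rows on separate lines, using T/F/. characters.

Step 1: 7 trees catch fire, 2 burn out
  TFTTT
  F.FTT
  TF.TT
  .TTTT
  TFT.T
  F.FT.
Step 2: 8 trees catch fire, 7 burn out
  F.FTT
  ...FT
  F..TT
  .FTTT
  F.F.T
  ...F.
Step 3: 4 trees catch fire, 8 burn out
  ...FT
  ....F
  ...FT
  ..FTT
  ....T
  .....
Step 4: 3 trees catch fire, 4 burn out
  ....F
  .....
  ....F
  ...FT
  ....T
  .....
Step 5: 1 trees catch fire, 3 burn out
  .....
  .....
  .....
  ....F
  ....T
  .....
Step 6: 1 trees catch fire, 1 burn out
  .....
  .....
  .....
  .....
  ....F
  .....

.....
.....
.....
.....
....F
.....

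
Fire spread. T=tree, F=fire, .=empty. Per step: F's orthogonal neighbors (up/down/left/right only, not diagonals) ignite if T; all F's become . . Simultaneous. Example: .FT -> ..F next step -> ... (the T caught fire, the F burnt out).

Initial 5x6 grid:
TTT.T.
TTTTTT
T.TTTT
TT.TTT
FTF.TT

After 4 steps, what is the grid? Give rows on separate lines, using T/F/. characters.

Step 1: 2 trees catch fire, 2 burn out
  TTT.T.
  TTTTTT
  T.TTTT
  FT.TTT
  .F..TT
Step 2: 2 trees catch fire, 2 burn out
  TTT.T.
  TTTTTT
  F.TTTT
  .F.TTT
  ....TT
Step 3: 1 trees catch fire, 2 burn out
  TTT.T.
  FTTTTT
  ..TTTT
  ...TTT
  ....TT
Step 4: 2 trees catch fire, 1 burn out
  FTT.T.
  .FTTTT
  ..TTTT
  ...TTT
  ....TT

FTT.T.
.FTTTT
..TTTT
...TTT
....TT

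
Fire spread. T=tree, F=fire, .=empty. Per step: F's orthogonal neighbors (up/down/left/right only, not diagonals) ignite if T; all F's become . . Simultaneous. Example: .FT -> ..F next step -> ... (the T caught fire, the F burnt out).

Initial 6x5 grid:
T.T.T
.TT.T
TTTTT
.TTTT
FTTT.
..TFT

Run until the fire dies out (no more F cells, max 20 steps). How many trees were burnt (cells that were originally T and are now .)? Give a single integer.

Answer: 19

Derivation:
Step 1: +4 fires, +2 burnt (F count now 4)
Step 2: +3 fires, +4 burnt (F count now 3)
Step 3: +4 fires, +3 burnt (F count now 4)
Step 4: +4 fires, +4 burnt (F count now 4)
Step 5: +2 fires, +4 burnt (F count now 2)
Step 6: +2 fires, +2 burnt (F count now 2)
Step 7: +0 fires, +2 burnt (F count now 0)
Fire out after step 7
Initially T: 20, now '.': 29
Total burnt (originally-T cells now '.'): 19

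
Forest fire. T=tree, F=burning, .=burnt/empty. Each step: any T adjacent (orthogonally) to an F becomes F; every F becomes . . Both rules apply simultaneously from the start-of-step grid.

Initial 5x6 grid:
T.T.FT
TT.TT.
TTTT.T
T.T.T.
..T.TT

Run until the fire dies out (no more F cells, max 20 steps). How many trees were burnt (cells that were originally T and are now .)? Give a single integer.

Step 1: +2 fires, +1 burnt (F count now 2)
Step 2: +1 fires, +2 burnt (F count now 1)
Step 3: +1 fires, +1 burnt (F count now 1)
Step 4: +1 fires, +1 burnt (F count now 1)
Step 5: +2 fires, +1 burnt (F count now 2)
Step 6: +3 fires, +2 burnt (F count now 3)
Step 7: +2 fires, +3 burnt (F count now 2)
Step 8: +1 fires, +2 burnt (F count now 1)
Step 9: +0 fires, +1 burnt (F count now 0)
Fire out after step 9
Initially T: 18, now '.': 25
Total burnt (originally-T cells now '.'): 13

Answer: 13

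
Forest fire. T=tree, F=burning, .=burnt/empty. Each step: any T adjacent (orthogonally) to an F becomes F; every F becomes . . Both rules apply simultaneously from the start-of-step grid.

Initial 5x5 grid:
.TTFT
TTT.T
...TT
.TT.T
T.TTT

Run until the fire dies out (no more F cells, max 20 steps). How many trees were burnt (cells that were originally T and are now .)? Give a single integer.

Answer: 15

Derivation:
Step 1: +2 fires, +1 burnt (F count now 2)
Step 2: +3 fires, +2 burnt (F count now 3)
Step 3: +2 fires, +3 burnt (F count now 2)
Step 4: +3 fires, +2 burnt (F count now 3)
Step 5: +1 fires, +3 burnt (F count now 1)
Step 6: +1 fires, +1 burnt (F count now 1)
Step 7: +1 fires, +1 burnt (F count now 1)
Step 8: +1 fires, +1 burnt (F count now 1)
Step 9: +1 fires, +1 burnt (F count now 1)
Step 10: +0 fires, +1 burnt (F count now 0)
Fire out after step 10
Initially T: 16, now '.': 24
Total burnt (originally-T cells now '.'): 15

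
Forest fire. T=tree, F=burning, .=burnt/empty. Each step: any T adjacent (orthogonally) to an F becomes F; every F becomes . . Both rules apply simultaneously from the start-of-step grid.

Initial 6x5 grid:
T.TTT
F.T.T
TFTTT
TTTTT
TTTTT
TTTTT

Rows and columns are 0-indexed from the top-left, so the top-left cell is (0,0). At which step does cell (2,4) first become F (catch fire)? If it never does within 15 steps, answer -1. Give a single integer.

Step 1: cell (2,4)='T' (+4 fires, +2 burnt)
Step 2: cell (2,4)='T' (+5 fires, +4 burnt)
Step 3: cell (2,4)='F' (+6 fires, +5 burnt)
  -> target ignites at step 3
Step 4: cell (2,4)='.' (+6 fires, +6 burnt)
Step 5: cell (2,4)='.' (+3 fires, +6 burnt)
Step 6: cell (2,4)='.' (+1 fires, +3 burnt)
Step 7: cell (2,4)='.' (+0 fires, +1 burnt)
  fire out at step 7

3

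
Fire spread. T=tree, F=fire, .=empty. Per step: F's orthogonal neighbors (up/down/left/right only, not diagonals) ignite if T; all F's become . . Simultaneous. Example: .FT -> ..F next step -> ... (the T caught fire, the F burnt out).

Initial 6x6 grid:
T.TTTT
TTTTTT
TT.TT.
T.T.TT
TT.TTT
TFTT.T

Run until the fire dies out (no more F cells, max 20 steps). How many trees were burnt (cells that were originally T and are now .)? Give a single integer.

Step 1: +3 fires, +1 burnt (F count now 3)
Step 2: +2 fires, +3 burnt (F count now 2)
Step 3: +2 fires, +2 burnt (F count now 2)
Step 4: +2 fires, +2 burnt (F count now 2)
Step 5: +4 fires, +2 burnt (F count now 4)
Step 6: +5 fires, +4 burnt (F count now 5)
Step 7: +3 fires, +5 burnt (F count now 3)
Step 8: +4 fires, +3 burnt (F count now 4)
Step 9: +2 fires, +4 burnt (F count now 2)
Step 10: +0 fires, +2 burnt (F count now 0)
Fire out after step 10
Initially T: 28, now '.': 35
Total burnt (originally-T cells now '.'): 27

Answer: 27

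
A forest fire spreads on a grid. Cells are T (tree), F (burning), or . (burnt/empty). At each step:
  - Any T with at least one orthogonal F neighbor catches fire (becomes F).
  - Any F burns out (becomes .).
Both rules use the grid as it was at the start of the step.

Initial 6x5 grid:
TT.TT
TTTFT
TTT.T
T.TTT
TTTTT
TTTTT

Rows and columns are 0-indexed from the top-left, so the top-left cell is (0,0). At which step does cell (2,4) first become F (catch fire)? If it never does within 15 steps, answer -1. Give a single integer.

Step 1: cell (2,4)='T' (+3 fires, +1 burnt)
Step 2: cell (2,4)='F' (+4 fires, +3 burnt)
  -> target ignites at step 2
Step 3: cell (2,4)='.' (+5 fires, +4 burnt)
Step 4: cell (2,4)='.' (+5 fires, +5 burnt)
Step 5: cell (2,4)='.' (+5 fires, +5 burnt)
Step 6: cell (2,4)='.' (+3 fires, +5 burnt)
Step 7: cell (2,4)='.' (+1 fires, +3 burnt)
Step 8: cell (2,4)='.' (+0 fires, +1 burnt)
  fire out at step 8

2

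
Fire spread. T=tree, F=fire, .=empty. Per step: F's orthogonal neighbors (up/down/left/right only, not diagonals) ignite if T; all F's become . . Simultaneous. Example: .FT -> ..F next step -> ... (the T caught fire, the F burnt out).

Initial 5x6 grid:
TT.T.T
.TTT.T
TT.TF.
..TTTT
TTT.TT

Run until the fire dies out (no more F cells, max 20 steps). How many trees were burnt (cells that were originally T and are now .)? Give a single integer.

Step 1: +2 fires, +1 burnt (F count now 2)
Step 2: +4 fires, +2 burnt (F count now 4)
Step 3: +4 fires, +4 burnt (F count now 4)
Step 4: +2 fires, +4 burnt (F count now 2)
Step 5: +3 fires, +2 burnt (F count now 3)
Step 6: +3 fires, +3 burnt (F count now 3)
Step 7: +0 fires, +3 burnt (F count now 0)
Fire out after step 7
Initially T: 20, now '.': 28
Total burnt (originally-T cells now '.'): 18

Answer: 18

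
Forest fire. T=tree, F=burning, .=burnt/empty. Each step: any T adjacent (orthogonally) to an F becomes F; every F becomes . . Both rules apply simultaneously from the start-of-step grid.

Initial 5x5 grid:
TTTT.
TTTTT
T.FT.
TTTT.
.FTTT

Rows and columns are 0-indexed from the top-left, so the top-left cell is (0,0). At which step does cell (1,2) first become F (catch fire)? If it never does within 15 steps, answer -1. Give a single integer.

Step 1: cell (1,2)='F' (+5 fires, +2 burnt)
  -> target ignites at step 1
Step 2: cell (1,2)='.' (+6 fires, +5 burnt)
Step 3: cell (1,2)='.' (+6 fires, +6 burnt)
Step 4: cell (1,2)='.' (+1 fires, +6 burnt)
Step 5: cell (1,2)='.' (+0 fires, +1 burnt)
  fire out at step 5

1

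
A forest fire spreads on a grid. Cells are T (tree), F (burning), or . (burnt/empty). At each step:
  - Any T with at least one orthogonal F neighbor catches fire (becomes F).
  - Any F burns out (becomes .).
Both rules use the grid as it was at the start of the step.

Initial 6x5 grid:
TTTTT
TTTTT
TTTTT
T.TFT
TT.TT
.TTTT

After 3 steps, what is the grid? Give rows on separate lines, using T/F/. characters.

Step 1: 4 trees catch fire, 1 burn out
  TTTTT
  TTTTT
  TTTFT
  T.F.F
  TT.FT
  .TTTT
Step 2: 5 trees catch fire, 4 burn out
  TTTTT
  TTTFT
  TTF.F
  T....
  TT..F
  .TTFT
Step 3: 6 trees catch fire, 5 burn out
  TTTFT
  TTF.F
  TF...
  T....
  TT...
  .TF.F

TTTFT
TTF.F
TF...
T....
TT...
.TF.F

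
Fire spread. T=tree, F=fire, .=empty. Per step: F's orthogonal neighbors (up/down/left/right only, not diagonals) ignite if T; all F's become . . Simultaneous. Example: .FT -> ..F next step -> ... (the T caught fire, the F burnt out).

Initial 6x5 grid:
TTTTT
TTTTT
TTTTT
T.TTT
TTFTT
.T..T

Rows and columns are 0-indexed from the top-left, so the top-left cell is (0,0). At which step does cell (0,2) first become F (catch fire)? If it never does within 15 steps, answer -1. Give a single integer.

Step 1: cell (0,2)='T' (+3 fires, +1 burnt)
Step 2: cell (0,2)='T' (+5 fires, +3 burnt)
Step 3: cell (0,2)='T' (+6 fires, +5 burnt)
Step 4: cell (0,2)='F' (+5 fires, +6 burnt)
  -> target ignites at step 4
Step 5: cell (0,2)='.' (+4 fires, +5 burnt)
Step 6: cell (0,2)='.' (+2 fires, +4 burnt)
Step 7: cell (0,2)='.' (+0 fires, +2 burnt)
  fire out at step 7

4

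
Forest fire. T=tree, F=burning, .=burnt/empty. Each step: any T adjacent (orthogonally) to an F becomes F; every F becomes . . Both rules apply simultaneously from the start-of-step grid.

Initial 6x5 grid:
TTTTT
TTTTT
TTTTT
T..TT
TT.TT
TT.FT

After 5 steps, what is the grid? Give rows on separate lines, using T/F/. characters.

Step 1: 2 trees catch fire, 1 burn out
  TTTTT
  TTTTT
  TTTTT
  T..TT
  TT.FT
  TT..F
Step 2: 2 trees catch fire, 2 burn out
  TTTTT
  TTTTT
  TTTTT
  T..FT
  TT..F
  TT...
Step 3: 2 trees catch fire, 2 burn out
  TTTTT
  TTTTT
  TTTFT
  T...F
  TT...
  TT...
Step 4: 3 trees catch fire, 2 burn out
  TTTTT
  TTTFT
  TTF.F
  T....
  TT...
  TT...
Step 5: 4 trees catch fire, 3 burn out
  TTTFT
  TTF.F
  TF...
  T....
  TT...
  TT...

TTTFT
TTF.F
TF...
T....
TT...
TT...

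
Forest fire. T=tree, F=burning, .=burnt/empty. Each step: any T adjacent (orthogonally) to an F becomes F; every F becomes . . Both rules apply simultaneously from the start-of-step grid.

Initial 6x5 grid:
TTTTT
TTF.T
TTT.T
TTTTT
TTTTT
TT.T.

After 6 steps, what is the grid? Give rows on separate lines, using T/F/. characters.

Step 1: 3 trees catch fire, 1 burn out
  TTFTT
  TF..T
  TTF.T
  TTTTT
  TTTTT
  TT.T.
Step 2: 5 trees catch fire, 3 burn out
  TF.FT
  F...T
  TF..T
  TTFTT
  TTTTT
  TT.T.
Step 3: 6 trees catch fire, 5 burn out
  F...F
  ....T
  F...T
  TF.FT
  TTFTT
  TT.T.
Step 4: 5 trees catch fire, 6 burn out
  .....
  ....F
  ....T
  F...F
  TF.FT
  TT.T.
Step 5: 5 trees catch fire, 5 burn out
  .....
  .....
  ....F
  .....
  F...F
  TF.F.
Step 6: 1 trees catch fire, 5 burn out
  .....
  .....
  .....
  .....
  .....
  F....

.....
.....
.....
.....
.....
F....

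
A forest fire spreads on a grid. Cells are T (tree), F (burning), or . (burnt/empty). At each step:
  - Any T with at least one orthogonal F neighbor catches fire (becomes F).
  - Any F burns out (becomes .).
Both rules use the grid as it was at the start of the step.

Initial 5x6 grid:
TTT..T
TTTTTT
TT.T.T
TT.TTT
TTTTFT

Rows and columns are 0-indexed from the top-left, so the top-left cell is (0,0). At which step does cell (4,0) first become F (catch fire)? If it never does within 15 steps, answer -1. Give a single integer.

Step 1: cell (4,0)='T' (+3 fires, +1 burnt)
Step 2: cell (4,0)='T' (+3 fires, +3 burnt)
Step 3: cell (4,0)='T' (+3 fires, +3 burnt)
Step 4: cell (4,0)='F' (+4 fires, +3 burnt)
  -> target ignites at step 4
Step 5: cell (4,0)='.' (+5 fires, +4 burnt)
Step 6: cell (4,0)='.' (+3 fires, +5 burnt)
Step 7: cell (4,0)='.' (+2 fires, +3 burnt)
Step 8: cell (4,0)='.' (+1 fires, +2 burnt)
Step 9: cell (4,0)='.' (+0 fires, +1 burnt)
  fire out at step 9

4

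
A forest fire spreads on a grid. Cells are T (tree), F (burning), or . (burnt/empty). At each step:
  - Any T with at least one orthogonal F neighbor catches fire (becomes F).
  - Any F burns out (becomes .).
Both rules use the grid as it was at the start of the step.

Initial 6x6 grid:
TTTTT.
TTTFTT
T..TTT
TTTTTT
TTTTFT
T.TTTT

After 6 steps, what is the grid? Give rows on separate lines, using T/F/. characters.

Step 1: 8 trees catch fire, 2 burn out
  TTTFT.
  TTF.FT
  T..FTT
  TTTTFT
  TTTF.F
  T.TTFT
Step 2: 10 trees catch fire, 8 burn out
  TTF.F.
  TF...F
  T...FT
  TTTF.F
  TTF...
  T.TF.F
Step 3: 6 trees catch fire, 10 burn out
  TF....
  F.....
  T....F
  TTF...
  TF....
  T.F...
Step 4: 4 trees catch fire, 6 burn out
  F.....
  ......
  F.....
  TF....
  F.....
  T.....
Step 5: 2 trees catch fire, 4 burn out
  ......
  ......
  ......
  F.....
  ......
  F.....
Step 6: 0 trees catch fire, 2 burn out
  ......
  ......
  ......
  ......
  ......
  ......

......
......
......
......
......
......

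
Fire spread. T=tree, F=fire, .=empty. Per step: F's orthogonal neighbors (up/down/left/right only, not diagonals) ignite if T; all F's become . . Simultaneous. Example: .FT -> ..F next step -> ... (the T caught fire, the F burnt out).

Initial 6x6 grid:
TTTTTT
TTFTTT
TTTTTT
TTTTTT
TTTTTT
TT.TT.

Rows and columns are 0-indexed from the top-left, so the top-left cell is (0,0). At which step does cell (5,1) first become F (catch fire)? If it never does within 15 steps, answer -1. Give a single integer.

Step 1: cell (5,1)='T' (+4 fires, +1 burnt)
Step 2: cell (5,1)='T' (+7 fires, +4 burnt)
Step 3: cell (5,1)='T' (+8 fires, +7 burnt)
Step 4: cell (5,1)='T' (+6 fires, +8 burnt)
Step 5: cell (5,1)='F' (+5 fires, +6 burnt)
  -> target ignites at step 5
Step 6: cell (5,1)='.' (+3 fires, +5 burnt)
Step 7: cell (5,1)='.' (+0 fires, +3 burnt)
  fire out at step 7

5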